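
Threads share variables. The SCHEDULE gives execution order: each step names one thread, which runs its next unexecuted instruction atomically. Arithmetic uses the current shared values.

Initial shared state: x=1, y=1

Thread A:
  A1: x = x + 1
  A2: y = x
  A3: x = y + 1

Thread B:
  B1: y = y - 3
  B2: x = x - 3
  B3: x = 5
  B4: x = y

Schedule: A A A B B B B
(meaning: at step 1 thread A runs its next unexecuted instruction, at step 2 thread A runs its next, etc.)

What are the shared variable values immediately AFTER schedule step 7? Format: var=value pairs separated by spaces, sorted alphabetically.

Answer: x=-1 y=-1

Derivation:
Step 1: thread A executes A1 (x = x + 1). Shared: x=2 y=1. PCs: A@1 B@0
Step 2: thread A executes A2 (y = x). Shared: x=2 y=2. PCs: A@2 B@0
Step 3: thread A executes A3 (x = y + 1). Shared: x=3 y=2. PCs: A@3 B@0
Step 4: thread B executes B1 (y = y - 3). Shared: x=3 y=-1. PCs: A@3 B@1
Step 5: thread B executes B2 (x = x - 3). Shared: x=0 y=-1. PCs: A@3 B@2
Step 6: thread B executes B3 (x = 5). Shared: x=5 y=-1. PCs: A@3 B@3
Step 7: thread B executes B4 (x = y). Shared: x=-1 y=-1. PCs: A@3 B@4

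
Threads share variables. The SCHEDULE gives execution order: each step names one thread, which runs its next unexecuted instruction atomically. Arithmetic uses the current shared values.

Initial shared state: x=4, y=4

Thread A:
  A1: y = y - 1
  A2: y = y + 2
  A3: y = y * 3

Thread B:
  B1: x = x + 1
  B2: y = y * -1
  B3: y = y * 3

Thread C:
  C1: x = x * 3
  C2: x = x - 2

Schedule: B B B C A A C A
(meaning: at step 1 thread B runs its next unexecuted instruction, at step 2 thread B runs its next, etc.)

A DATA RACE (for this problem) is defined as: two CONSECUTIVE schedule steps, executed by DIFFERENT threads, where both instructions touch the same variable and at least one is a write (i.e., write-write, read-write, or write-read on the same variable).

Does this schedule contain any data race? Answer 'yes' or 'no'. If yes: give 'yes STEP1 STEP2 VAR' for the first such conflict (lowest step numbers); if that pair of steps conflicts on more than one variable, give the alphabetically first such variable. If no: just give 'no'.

Answer: no

Derivation:
Steps 1,2: same thread (B). No race.
Steps 2,3: same thread (B). No race.
Steps 3,4: B(r=y,w=y) vs C(r=x,w=x). No conflict.
Steps 4,5: C(r=x,w=x) vs A(r=y,w=y). No conflict.
Steps 5,6: same thread (A). No race.
Steps 6,7: A(r=y,w=y) vs C(r=x,w=x). No conflict.
Steps 7,8: C(r=x,w=x) vs A(r=y,w=y). No conflict.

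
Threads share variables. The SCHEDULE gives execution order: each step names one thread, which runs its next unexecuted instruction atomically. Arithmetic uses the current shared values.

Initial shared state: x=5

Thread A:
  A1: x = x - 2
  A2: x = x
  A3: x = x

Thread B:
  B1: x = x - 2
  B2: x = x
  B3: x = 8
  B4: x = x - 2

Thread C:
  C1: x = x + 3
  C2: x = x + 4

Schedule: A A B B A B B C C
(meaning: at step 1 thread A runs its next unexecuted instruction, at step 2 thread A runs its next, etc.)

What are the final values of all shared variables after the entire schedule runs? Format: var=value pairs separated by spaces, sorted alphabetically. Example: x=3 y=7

Answer: x=13

Derivation:
Step 1: thread A executes A1 (x = x - 2). Shared: x=3. PCs: A@1 B@0 C@0
Step 2: thread A executes A2 (x = x). Shared: x=3. PCs: A@2 B@0 C@0
Step 3: thread B executes B1 (x = x - 2). Shared: x=1. PCs: A@2 B@1 C@0
Step 4: thread B executes B2 (x = x). Shared: x=1. PCs: A@2 B@2 C@0
Step 5: thread A executes A3 (x = x). Shared: x=1. PCs: A@3 B@2 C@0
Step 6: thread B executes B3 (x = 8). Shared: x=8. PCs: A@3 B@3 C@0
Step 7: thread B executes B4 (x = x - 2). Shared: x=6. PCs: A@3 B@4 C@0
Step 8: thread C executes C1 (x = x + 3). Shared: x=9. PCs: A@3 B@4 C@1
Step 9: thread C executes C2 (x = x + 4). Shared: x=13. PCs: A@3 B@4 C@2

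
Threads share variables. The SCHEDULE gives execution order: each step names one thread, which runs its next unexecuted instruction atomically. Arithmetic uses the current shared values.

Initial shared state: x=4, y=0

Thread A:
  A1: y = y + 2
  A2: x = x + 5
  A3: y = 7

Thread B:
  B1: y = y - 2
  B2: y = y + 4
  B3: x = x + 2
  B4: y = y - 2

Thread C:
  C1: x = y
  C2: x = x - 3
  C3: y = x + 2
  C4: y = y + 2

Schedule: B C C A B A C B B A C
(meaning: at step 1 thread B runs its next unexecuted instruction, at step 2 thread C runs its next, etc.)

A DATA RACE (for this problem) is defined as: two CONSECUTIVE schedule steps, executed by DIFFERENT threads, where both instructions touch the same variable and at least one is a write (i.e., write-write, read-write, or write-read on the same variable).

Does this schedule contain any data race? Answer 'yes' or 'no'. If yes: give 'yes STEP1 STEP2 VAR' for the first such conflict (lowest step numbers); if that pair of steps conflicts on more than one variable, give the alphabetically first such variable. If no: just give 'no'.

Steps 1,2: B(y = y - 2) vs C(x = y). RACE on y (W-R).
Steps 2,3: same thread (C). No race.
Steps 3,4: C(r=x,w=x) vs A(r=y,w=y). No conflict.
Steps 4,5: A(y = y + 2) vs B(y = y + 4). RACE on y (W-W).
Steps 5,6: B(r=y,w=y) vs A(r=x,w=x). No conflict.
Steps 6,7: A(x = x + 5) vs C(y = x + 2). RACE on x (W-R).
Steps 7,8: C(y = x + 2) vs B(x = x + 2). RACE on x (R-W).
Steps 8,9: same thread (B). No race.
Steps 9,10: B(y = y - 2) vs A(y = 7). RACE on y (W-W).
Steps 10,11: A(y = 7) vs C(y = y + 2). RACE on y (W-W).
First conflict at steps 1,2.

Answer: yes 1 2 y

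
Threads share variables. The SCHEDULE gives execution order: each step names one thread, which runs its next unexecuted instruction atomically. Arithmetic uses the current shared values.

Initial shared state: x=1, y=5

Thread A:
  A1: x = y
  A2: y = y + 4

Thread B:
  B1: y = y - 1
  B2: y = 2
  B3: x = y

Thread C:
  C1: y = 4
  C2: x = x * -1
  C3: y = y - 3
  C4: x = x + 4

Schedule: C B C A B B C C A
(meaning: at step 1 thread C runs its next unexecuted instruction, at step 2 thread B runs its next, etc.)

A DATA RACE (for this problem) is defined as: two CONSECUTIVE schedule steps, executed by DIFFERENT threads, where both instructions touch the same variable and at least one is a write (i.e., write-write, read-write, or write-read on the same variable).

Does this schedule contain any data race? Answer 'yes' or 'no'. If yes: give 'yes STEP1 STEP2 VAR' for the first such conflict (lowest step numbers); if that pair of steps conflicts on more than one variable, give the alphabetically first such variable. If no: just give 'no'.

Steps 1,2: C(y = 4) vs B(y = y - 1). RACE on y (W-W).
Steps 2,3: B(r=y,w=y) vs C(r=x,w=x). No conflict.
Steps 3,4: C(x = x * -1) vs A(x = y). RACE on x (W-W).
Steps 4,5: A(x = y) vs B(y = 2). RACE on y (R-W).
Steps 5,6: same thread (B). No race.
Steps 6,7: B(x = y) vs C(y = y - 3). RACE on y (R-W).
Steps 7,8: same thread (C). No race.
Steps 8,9: C(r=x,w=x) vs A(r=y,w=y). No conflict.
First conflict at steps 1,2.

Answer: yes 1 2 y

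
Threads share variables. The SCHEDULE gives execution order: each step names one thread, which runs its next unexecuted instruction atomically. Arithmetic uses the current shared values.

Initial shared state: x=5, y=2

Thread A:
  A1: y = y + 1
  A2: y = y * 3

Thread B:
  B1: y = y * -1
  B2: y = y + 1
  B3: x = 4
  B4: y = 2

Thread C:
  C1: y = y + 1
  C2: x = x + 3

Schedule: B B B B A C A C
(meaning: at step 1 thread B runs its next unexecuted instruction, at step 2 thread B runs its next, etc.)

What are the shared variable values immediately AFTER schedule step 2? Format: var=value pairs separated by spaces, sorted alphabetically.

Answer: x=5 y=-1

Derivation:
Step 1: thread B executes B1 (y = y * -1). Shared: x=5 y=-2. PCs: A@0 B@1 C@0
Step 2: thread B executes B2 (y = y + 1). Shared: x=5 y=-1. PCs: A@0 B@2 C@0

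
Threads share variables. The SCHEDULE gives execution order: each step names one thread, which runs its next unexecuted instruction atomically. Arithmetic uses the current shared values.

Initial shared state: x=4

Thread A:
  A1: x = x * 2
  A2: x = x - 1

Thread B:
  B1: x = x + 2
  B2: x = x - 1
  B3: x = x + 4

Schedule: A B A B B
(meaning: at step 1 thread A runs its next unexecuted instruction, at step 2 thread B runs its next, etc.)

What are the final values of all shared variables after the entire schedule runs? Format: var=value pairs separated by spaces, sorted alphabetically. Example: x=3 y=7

Answer: x=12

Derivation:
Step 1: thread A executes A1 (x = x * 2). Shared: x=8. PCs: A@1 B@0
Step 2: thread B executes B1 (x = x + 2). Shared: x=10. PCs: A@1 B@1
Step 3: thread A executes A2 (x = x - 1). Shared: x=9. PCs: A@2 B@1
Step 4: thread B executes B2 (x = x - 1). Shared: x=8. PCs: A@2 B@2
Step 5: thread B executes B3 (x = x + 4). Shared: x=12. PCs: A@2 B@3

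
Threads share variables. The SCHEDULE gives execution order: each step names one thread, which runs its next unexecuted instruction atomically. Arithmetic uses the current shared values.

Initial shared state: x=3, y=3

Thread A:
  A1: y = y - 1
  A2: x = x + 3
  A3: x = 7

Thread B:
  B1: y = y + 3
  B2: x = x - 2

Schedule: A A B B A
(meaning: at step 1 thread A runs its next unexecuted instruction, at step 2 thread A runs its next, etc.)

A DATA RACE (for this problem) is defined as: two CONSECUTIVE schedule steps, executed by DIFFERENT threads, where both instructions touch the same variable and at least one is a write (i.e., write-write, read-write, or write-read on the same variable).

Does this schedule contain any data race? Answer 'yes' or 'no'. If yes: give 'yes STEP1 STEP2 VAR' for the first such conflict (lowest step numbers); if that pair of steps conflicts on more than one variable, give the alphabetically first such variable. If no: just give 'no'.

Steps 1,2: same thread (A). No race.
Steps 2,3: A(r=x,w=x) vs B(r=y,w=y). No conflict.
Steps 3,4: same thread (B). No race.
Steps 4,5: B(x = x - 2) vs A(x = 7). RACE on x (W-W).
First conflict at steps 4,5.

Answer: yes 4 5 x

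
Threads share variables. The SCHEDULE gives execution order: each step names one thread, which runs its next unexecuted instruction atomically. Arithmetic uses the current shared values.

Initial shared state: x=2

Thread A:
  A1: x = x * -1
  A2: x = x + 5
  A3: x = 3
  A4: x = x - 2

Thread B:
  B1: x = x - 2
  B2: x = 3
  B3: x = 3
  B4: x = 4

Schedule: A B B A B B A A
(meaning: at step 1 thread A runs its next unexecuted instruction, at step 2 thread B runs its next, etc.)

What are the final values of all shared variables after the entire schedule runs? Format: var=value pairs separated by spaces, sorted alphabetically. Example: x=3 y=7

Step 1: thread A executes A1 (x = x * -1). Shared: x=-2. PCs: A@1 B@0
Step 2: thread B executes B1 (x = x - 2). Shared: x=-4. PCs: A@1 B@1
Step 3: thread B executes B2 (x = 3). Shared: x=3. PCs: A@1 B@2
Step 4: thread A executes A2 (x = x + 5). Shared: x=8. PCs: A@2 B@2
Step 5: thread B executes B3 (x = 3). Shared: x=3. PCs: A@2 B@3
Step 6: thread B executes B4 (x = 4). Shared: x=4. PCs: A@2 B@4
Step 7: thread A executes A3 (x = 3). Shared: x=3. PCs: A@3 B@4
Step 8: thread A executes A4 (x = x - 2). Shared: x=1. PCs: A@4 B@4

Answer: x=1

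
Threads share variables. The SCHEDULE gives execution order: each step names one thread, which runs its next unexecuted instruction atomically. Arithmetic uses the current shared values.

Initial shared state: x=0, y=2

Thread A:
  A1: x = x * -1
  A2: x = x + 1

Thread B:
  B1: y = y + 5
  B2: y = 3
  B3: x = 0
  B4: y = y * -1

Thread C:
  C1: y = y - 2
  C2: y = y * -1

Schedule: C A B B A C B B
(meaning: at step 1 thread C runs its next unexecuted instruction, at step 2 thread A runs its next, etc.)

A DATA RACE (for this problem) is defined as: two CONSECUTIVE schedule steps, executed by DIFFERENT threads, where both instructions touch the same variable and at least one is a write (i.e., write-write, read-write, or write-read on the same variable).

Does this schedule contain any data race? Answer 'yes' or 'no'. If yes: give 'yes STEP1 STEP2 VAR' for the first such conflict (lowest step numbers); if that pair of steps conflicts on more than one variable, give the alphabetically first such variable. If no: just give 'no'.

Answer: no

Derivation:
Steps 1,2: C(r=y,w=y) vs A(r=x,w=x). No conflict.
Steps 2,3: A(r=x,w=x) vs B(r=y,w=y). No conflict.
Steps 3,4: same thread (B). No race.
Steps 4,5: B(r=-,w=y) vs A(r=x,w=x). No conflict.
Steps 5,6: A(r=x,w=x) vs C(r=y,w=y). No conflict.
Steps 6,7: C(r=y,w=y) vs B(r=-,w=x). No conflict.
Steps 7,8: same thread (B). No race.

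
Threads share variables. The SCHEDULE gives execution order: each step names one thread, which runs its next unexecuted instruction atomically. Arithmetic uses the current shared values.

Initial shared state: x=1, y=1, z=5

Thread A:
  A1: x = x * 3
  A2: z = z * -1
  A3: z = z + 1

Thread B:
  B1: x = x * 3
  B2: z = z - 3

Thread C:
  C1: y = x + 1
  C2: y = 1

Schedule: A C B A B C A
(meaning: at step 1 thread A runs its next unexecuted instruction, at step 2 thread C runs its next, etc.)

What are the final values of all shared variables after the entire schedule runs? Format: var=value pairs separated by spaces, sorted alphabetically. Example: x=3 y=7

Answer: x=9 y=1 z=-7

Derivation:
Step 1: thread A executes A1 (x = x * 3). Shared: x=3 y=1 z=5. PCs: A@1 B@0 C@0
Step 2: thread C executes C1 (y = x + 1). Shared: x=3 y=4 z=5. PCs: A@1 B@0 C@1
Step 3: thread B executes B1 (x = x * 3). Shared: x=9 y=4 z=5. PCs: A@1 B@1 C@1
Step 4: thread A executes A2 (z = z * -1). Shared: x=9 y=4 z=-5. PCs: A@2 B@1 C@1
Step 5: thread B executes B2 (z = z - 3). Shared: x=9 y=4 z=-8. PCs: A@2 B@2 C@1
Step 6: thread C executes C2 (y = 1). Shared: x=9 y=1 z=-8. PCs: A@2 B@2 C@2
Step 7: thread A executes A3 (z = z + 1). Shared: x=9 y=1 z=-7. PCs: A@3 B@2 C@2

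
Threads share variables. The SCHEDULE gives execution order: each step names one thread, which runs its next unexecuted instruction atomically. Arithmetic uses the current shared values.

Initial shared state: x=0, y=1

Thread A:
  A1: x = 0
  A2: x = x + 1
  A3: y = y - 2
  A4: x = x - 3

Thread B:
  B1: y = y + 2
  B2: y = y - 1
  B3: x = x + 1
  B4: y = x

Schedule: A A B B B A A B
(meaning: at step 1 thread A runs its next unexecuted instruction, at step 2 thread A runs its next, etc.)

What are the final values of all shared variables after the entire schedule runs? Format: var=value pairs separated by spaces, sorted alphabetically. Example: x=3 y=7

Step 1: thread A executes A1 (x = 0). Shared: x=0 y=1. PCs: A@1 B@0
Step 2: thread A executes A2 (x = x + 1). Shared: x=1 y=1. PCs: A@2 B@0
Step 3: thread B executes B1 (y = y + 2). Shared: x=1 y=3. PCs: A@2 B@1
Step 4: thread B executes B2 (y = y - 1). Shared: x=1 y=2. PCs: A@2 B@2
Step 5: thread B executes B3 (x = x + 1). Shared: x=2 y=2. PCs: A@2 B@3
Step 6: thread A executes A3 (y = y - 2). Shared: x=2 y=0. PCs: A@3 B@3
Step 7: thread A executes A4 (x = x - 3). Shared: x=-1 y=0. PCs: A@4 B@3
Step 8: thread B executes B4 (y = x). Shared: x=-1 y=-1. PCs: A@4 B@4

Answer: x=-1 y=-1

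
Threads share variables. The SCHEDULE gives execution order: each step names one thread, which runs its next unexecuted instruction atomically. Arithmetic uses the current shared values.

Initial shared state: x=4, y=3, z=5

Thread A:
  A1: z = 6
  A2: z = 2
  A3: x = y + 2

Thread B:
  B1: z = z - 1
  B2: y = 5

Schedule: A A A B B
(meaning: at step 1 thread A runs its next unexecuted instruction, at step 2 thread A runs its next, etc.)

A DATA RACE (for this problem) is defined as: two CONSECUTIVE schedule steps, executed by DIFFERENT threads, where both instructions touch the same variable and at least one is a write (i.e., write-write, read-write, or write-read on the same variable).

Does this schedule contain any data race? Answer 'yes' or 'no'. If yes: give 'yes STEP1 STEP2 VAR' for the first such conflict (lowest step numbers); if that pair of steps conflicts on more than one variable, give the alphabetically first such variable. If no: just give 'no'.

Answer: no

Derivation:
Steps 1,2: same thread (A). No race.
Steps 2,3: same thread (A). No race.
Steps 3,4: A(r=y,w=x) vs B(r=z,w=z). No conflict.
Steps 4,5: same thread (B). No race.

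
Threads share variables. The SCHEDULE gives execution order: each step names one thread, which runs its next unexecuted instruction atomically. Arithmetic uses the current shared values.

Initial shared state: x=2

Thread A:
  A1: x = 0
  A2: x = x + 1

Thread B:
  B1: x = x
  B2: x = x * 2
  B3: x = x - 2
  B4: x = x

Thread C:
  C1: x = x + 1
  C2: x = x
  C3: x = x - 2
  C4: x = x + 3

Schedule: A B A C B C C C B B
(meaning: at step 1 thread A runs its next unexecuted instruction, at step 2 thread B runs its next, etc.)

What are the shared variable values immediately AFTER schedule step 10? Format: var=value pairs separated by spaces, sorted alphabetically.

Step 1: thread A executes A1 (x = 0). Shared: x=0. PCs: A@1 B@0 C@0
Step 2: thread B executes B1 (x = x). Shared: x=0. PCs: A@1 B@1 C@0
Step 3: thread A executes A2 (x = x + 1). Shared: x=1. PCs: A@2 B@1 C@0
Step 4: thread C executes C1 (x = x + 1). Shared: x=2. PCs: A@2 B@1 C@1
Step 5: thread B executes B2 (x = x * 2). Shared: x=4. PCs: A@2 B@2 C@1
Step 6: thread C executes C2 (x = x). Shared: x=4. PCs: A@2 B@2 C@2
Step 7: thread C executes C3 (x = x - 2). Shared: x=2. PCs: A@2 B@2 C@3
Step 8: thread C executes C4 (x = x + 3). Shared: x=5. PCs: A@2 B@2 C@4
Step 9: thread B executes B3 (x = x - 2). Shared: x=3. PCs: A@2 B@3 C@4
Step 10: thread B executes B4 (x = x). Shared: x=3. PCs: A@2 B@4 C@4

Answer: x=3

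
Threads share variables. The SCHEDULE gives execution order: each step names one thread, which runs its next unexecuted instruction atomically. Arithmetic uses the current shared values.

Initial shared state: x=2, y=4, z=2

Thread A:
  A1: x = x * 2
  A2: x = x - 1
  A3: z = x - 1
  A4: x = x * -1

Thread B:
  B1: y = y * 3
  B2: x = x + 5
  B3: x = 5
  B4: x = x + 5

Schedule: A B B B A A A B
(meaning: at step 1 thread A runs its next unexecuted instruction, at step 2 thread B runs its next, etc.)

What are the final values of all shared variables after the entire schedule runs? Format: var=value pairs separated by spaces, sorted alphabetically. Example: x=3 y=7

Answer: x=1 y=12 z=3

Derivation:
Step 1: thread A executes A1 (x = x * 2). Shared: x=4 y=4 z=2. PCs: A@1 B@0
Step 2: thread B executes B1 (y = y * 3). Shared: x=4 y=12 z=2. PCs: A@1 B@1
Step 3: thread B executes B2 (x = x + 5). Shared: x=9 y=12 z=2. PCs: A@1 B@2
Step 4: thread B executes B3 (x = 5). Shared: x=5 y=12 z=2. PCs: A@1 B@3
Step 5: thread A executes A2 (x = x - 1). Shared: x=4 y=12 z=2. PCs: A@2 B@3
Step 6: thread A executes A3 (z = x - 1). Shared: x=4 y=12 z=3. PCs: A@3 B@3
Step 7: thread A executes A4 (x = x * -1). Shared: x=-4 y=12 z=3. PCs: A@4 B@3
Step 8: thread B executes B4 (x = x + 5). Shared: x=1 y=12 z=3. PCs: A@4 B@4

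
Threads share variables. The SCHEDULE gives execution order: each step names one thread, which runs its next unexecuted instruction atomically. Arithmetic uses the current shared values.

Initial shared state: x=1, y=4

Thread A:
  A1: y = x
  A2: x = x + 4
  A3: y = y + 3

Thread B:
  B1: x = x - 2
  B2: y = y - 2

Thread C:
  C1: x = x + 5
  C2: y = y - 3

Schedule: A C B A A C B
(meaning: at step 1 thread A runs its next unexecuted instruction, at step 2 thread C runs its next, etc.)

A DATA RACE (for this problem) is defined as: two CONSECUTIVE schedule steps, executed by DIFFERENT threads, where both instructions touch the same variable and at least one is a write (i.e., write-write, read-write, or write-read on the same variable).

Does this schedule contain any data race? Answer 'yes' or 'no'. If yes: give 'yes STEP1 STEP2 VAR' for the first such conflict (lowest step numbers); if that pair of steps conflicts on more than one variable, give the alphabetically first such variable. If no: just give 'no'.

Steps 1,2: A(y = x) vs C(x = x + 5). RACE on x (R-W).
Steps 2,3: C(x = x + 5) vs B(x = x - 2). RACE on x (W-W).
Steps 3,4: B(x = x - 2) vs A(x = x + 4). RACE on x (W-W).
Steps 4,5: same thread (A). No race.
Steps 5,6: A(y = y + 3) vs C(y = y - 3). RACE on y (W-W).
Steps 6,7: C(y = y - 3) vs B(y = y - 2). RACE on y (W-W).
First conflict at steps 1,2.

Answer: yes 1 2 x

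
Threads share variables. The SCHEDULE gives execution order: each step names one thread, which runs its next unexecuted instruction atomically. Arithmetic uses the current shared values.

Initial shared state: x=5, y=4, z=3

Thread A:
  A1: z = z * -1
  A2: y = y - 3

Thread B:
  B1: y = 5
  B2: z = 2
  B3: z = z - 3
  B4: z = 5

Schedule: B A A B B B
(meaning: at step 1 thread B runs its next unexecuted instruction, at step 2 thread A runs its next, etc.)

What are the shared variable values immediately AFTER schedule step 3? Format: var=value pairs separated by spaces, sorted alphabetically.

Answer: x=5 y=2 z=-3

Derivation:
Step 1: thread B executes B1 (y = 5). Shared: x=5 y=5 z=3. PCs: A@0 B@1
Step 2: thread A executes A1 (z = z * -1). Shared: x=5 y=5 z=-3. PCs: A@1 B@1
Step 3: thread A executes A2 (y = y - 3). Shared: x=5 y=2 z=-3. PCs: A@2 B@1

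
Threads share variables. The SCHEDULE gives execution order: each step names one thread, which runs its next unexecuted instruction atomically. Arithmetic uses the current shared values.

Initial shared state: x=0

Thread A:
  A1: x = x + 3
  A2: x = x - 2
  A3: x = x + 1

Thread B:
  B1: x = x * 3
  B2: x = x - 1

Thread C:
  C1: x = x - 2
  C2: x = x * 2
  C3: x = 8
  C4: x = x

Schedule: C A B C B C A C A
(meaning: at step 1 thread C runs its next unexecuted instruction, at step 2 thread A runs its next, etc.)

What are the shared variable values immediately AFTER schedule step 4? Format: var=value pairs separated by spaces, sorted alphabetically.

Step 1: thread C executes C1 (x = x - 2). Shared: x=-2. PCs: A@0 B@0 C@1
Step 2: thread A executes A1 (x = x + 3). Shared: x=1. PCs: A@1 B@0 C@1
Step 3: thread B executes B1 (x = x * 3). Shared: x=3. PCs: A@1 B@1 C@1
Step 4: thread C executes C2 (x = x * 2). Shared: x=6. PCs: A@1 B@1 C@2

Answer: x=6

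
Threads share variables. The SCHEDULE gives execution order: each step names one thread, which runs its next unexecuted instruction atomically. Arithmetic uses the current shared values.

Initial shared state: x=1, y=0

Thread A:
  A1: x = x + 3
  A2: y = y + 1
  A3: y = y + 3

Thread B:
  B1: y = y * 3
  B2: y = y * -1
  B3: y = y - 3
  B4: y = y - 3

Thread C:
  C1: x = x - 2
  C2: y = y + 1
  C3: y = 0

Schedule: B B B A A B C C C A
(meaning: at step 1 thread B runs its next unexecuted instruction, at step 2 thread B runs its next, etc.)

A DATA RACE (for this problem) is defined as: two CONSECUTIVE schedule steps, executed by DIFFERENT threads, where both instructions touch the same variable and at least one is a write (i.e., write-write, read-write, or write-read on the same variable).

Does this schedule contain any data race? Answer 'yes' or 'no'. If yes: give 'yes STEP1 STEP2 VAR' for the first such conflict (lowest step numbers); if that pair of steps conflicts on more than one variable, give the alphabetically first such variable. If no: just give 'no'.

Answer: yes 5 6 y

Derivation:
Steps 1,2: same thread (B). No race.
Steps 2,3: same thread (B). No race.
Steps 3,4: B(r=y,w=y) vs A(r=x,w=x). No conflict.
Steps 4,5: same thread (A). No race.
Steps 5,6: A(y = y + 1) vs B(y = y - 3). RACE on y (W-W).
Steps 6,7: B(r=y,w=y) vs C(r=x,w=x). No conflict.
Steps 7,8: same thread (C). No race.
Steps 8,9: same thread (C). No race.
Steps 9,10: C(y = 0) vs A(y = y + 3). RACE on y (W-W).
First conflict at steps 5,6.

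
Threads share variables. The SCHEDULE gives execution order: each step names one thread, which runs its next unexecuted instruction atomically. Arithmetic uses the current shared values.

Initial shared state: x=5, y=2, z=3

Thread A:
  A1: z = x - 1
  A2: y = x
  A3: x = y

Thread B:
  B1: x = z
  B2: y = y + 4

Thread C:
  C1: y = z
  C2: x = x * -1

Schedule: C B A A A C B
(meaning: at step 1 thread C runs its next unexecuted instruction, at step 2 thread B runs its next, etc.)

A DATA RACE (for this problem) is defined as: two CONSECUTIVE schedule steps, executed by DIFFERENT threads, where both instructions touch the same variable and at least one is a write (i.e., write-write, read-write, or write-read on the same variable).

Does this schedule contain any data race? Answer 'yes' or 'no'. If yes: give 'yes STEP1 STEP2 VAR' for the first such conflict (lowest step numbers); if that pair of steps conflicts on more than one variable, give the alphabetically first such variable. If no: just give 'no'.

Answer: yes 2 3 x

Derivation:
Steps 1,2: C(r=z,w=y) vs B(r=z,w=x). No conflict.
Steps 2,3: B(x = z) vs A(z = x - 1). RACE on x (W-R), z (R-W). Multiple vars; alphabetically first is x.
Steps 3,4: same thread (A). No race.
Steps 4,5: same thread (A). No race.
Steps 5,6: A(x = y) vs C(x = x * -1). RACE on x (W-W).
Steps 6,7: C(r=x,w=x) vs B(r=y,w=y). No conflict.
First conflict at steps 2,3.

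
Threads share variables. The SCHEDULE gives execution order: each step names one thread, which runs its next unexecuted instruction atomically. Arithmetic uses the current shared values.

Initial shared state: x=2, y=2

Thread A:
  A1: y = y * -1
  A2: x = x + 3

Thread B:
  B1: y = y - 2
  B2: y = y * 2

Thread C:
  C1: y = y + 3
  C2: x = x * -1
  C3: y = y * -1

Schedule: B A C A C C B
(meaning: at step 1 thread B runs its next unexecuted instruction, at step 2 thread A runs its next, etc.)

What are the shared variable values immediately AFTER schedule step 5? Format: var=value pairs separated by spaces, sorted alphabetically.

Step 1: thread B executes B1 (y = y - 2). Shared: x=2 y=0. PCs: A@0 B@1 C@0
Step 2: thread A executes A1 (y = y * -1). Shared: x=2 y=0. PCs: A@1 B@1 C@0
Step 3: thread C executes C1 (y = y + 3). Shared: x=2 y=3. PCs: A@1 B@1 C@1
Step 4: thread A executes A2 (x = x + 3). Shared: x=5 y=3. PCs: A@2 B@1 C@1
Step 5: thread C executes C2 (x = x * -1). Shared: x=-5 y=3. PCs: A@2 B@1 C@2

Answer: x=-5 y=3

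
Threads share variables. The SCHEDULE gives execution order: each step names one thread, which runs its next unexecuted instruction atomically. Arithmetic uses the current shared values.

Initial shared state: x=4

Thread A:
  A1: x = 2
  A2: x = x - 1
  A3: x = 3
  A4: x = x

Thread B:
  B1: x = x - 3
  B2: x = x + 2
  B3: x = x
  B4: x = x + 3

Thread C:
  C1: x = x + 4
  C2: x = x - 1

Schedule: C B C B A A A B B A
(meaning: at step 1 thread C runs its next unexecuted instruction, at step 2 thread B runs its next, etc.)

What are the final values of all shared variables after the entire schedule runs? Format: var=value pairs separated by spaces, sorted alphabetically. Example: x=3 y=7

Step 1: thread C executes C1 (x = x + 4). Shared: x=8. PCs: A@0 B@0 C@1
Step 2: thread B executes B1 (x = x - 3). Shared: x=5. PCs: A@0 B@1 C@1
Step 3: thread C executes C2 (x = x - 1). Shared: x=4. PCs: A@0 B@1 C@2
Step 4: thread B executes B2 (x = x + 2). Shared: x=6. PCs: A@0 B@2 C@2
Step 5: thread A executes A1 (x = 2). Shared: x=2. PCs: A@1 B@2 C@2
Step 6: thread A executes A2 (x = x - 1). Shared: x=1. PCs: A@2 B@2 C@2
Step 7: thread A executes A3 (x = 3). Shared: x=3. PCs: A@3 B@2 C@2
Step 8: thread B executes B3 (x = x). Shared: x=3. PCs: A@3 B@3 C@2
Step 9: thread B executes B4 (x = x + 3). Shared: x=6. PCs: A@3 B@4 C@2
Step 10: thread A executes A4 (x = x). Shared: x=6. PCs: A@4 B@4 C@2

Answer: x=6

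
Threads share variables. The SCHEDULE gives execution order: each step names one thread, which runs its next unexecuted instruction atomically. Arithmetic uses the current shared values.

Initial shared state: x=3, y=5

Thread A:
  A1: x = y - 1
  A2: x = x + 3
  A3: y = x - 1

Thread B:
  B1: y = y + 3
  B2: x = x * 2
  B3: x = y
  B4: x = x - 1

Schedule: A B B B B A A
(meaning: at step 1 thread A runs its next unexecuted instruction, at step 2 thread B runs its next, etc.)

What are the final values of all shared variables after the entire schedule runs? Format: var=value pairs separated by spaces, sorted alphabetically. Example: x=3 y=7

Answer: x=10 y=9

Derivation:
Step 1: thread A executes A1 (x = y - 1). Shared: x=4 y=5. PCs: A@1 B@0
Step 2: thread B executes B1 (y = y + 3). Shared: x=4 y=8. PCs: A@1 B@1
Step 3: thread B executes B2 (x = x * 2). Shared: x=8 y=8. PCs: A@1 B@2
Step 4: thread B executes B3 (x = y). Shared: x=8 y=8. PCs: A@1 B@3
Step 5: thread B executes B4 (x = x - 1). Shared: x=7 y=8. PCs: A@1 B@4
Step 6: thread A executes A2 (x = x + 3). Shared: x=10 y=8. PCs: A@2 B@4
Step 7: thread A executes A3 (y = x - 1). Shared: x=10 y=9. PCs: A@3 B@4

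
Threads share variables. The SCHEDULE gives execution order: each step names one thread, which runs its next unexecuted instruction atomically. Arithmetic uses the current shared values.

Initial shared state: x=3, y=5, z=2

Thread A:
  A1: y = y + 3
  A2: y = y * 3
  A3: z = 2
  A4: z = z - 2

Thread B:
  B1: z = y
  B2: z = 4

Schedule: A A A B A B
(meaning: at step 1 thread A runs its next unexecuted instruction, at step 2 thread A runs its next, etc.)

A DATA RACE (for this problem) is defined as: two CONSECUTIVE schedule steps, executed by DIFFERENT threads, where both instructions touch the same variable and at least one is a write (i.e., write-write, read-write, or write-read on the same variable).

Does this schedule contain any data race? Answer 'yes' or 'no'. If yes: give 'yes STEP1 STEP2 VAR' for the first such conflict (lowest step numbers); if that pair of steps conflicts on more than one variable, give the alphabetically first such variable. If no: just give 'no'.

Answer: yes 3 4 z

Derivation:
Steps 1,2: same thread (A). No race.
Steps 2,3: same thread (A). No race.
Steps 3,4: A(z = 2) vs B(z = y). RACE on z (W-W).
Steps 4,5: B(z = y) vs A(z = z - 2). RACE on z (W-W).
Steps 5,6: A(z = z - 2) vs B(z = 4). RACE on z (W-W).
First conflict at steps 3,4.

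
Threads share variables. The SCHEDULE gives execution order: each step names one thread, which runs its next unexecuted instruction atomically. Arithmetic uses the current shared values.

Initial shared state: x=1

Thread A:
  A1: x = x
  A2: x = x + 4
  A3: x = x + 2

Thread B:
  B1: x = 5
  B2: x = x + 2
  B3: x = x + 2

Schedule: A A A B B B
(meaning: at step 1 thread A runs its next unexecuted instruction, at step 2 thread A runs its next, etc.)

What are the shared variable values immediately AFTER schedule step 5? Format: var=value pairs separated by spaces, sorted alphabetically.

Answer: x=7

Derivation:
Step 1: thread A executes A1 (x = x). Shared: x=1. PCs: A@1 B@0
Step 2: thread A executes A2 (x = x + 4). Shared: x=5. PCs: A@2 B@0
Step 3: thread A executes A3 (x = x + 2). Shared: x=7. PCs: A@3 B@0
Step 4: thread B executes B1 (x = 5). Shared: x=5. PCs: A@3 B@1
Step 5: thread B executes B2 (x = x + 2). Shared: x=7. PCs: A@3 B@2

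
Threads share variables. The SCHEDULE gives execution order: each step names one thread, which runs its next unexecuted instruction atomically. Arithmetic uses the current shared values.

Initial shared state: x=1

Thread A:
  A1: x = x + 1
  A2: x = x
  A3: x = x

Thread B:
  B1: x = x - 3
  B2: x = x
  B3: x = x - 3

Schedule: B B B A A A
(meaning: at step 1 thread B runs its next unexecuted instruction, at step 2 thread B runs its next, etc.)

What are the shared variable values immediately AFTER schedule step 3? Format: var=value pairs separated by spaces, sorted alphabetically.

Answer: x=-5

Derivation:
Step 1: thread B executes B1 (x = x - 3). Shared: x=-2. PCs: A@0 B@1
Step 2: thread B executes B2 (x = x). Shared: x=-2. PCs: A@0 B@2
Step 3: thread B executes B3 (x = x - 3). Shared: x=-5. PCs: A@0 B@3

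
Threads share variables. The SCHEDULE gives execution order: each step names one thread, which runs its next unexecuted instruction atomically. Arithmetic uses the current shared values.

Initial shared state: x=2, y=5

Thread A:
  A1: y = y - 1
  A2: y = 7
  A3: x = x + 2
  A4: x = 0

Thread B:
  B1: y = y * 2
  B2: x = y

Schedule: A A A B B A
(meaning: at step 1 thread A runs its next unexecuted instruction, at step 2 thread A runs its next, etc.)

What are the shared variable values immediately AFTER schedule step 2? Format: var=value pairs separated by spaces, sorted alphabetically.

Step 1: thread A executes A1 (y = y - 1). Shared: x=2 y=4. PCs: A@1 B@0
Step 2: thread A executes A2 (y = 7). Shared: x=2 y=7. PCs: A@2 B@0

Answer: x=2 y=7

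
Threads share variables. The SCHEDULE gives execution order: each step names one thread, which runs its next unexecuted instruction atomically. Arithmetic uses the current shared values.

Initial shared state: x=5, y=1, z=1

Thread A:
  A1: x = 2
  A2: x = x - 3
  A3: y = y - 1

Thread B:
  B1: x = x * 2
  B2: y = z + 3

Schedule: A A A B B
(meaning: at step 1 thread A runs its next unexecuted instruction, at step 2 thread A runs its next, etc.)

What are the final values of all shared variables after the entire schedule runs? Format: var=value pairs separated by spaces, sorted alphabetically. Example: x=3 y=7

Answer: x=-2 y=4 z=1

Derivation:
Step 1: thread A executes A1 (x = 2). Shared: x=2 y=1 z=1. PCs: A@1 B@0
Step 2: thread A executes A2 (x = x - 3). Shared: x=-1 y=1 z=1. PCs: A@2 B@0
Step 3: thread A executes A3 (y = y - 1). Shared: x=-1 y=0 z=1. PCs: A@3 B@0
Step 4: thread B executes B1 (x = x * 2). Shared: x=-2 y=0 z=1. PCs: A@3 B@1
Step 5: thread B executes B2 (y = z + 3). Shared: x=-2 y=4 z=1. PCs: A@3 B@2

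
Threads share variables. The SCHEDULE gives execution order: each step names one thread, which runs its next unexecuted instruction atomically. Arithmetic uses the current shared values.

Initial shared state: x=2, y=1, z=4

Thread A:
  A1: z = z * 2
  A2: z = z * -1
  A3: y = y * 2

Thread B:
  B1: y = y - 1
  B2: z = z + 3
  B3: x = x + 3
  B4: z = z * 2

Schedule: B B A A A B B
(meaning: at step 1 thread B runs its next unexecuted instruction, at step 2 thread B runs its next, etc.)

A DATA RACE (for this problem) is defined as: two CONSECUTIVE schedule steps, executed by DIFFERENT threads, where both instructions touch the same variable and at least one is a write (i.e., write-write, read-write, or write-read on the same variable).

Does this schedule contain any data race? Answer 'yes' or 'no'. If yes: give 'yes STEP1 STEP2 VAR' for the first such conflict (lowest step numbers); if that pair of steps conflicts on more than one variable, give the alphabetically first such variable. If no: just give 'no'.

Answer: yes 2 3 z

Derivation:
Steps 1,2: same thread (B). No race.
Steps 2,3: B(z = z + 3) vs A(z = z * 2). RACE on z (W-W).
Steps 3,4: same thread (A). No race.
Steps 4,5: same thread (A). No race.
Steps 5,6: A(r=y,w=y) vs B(r=x,w=x). No conflict.
Steps 6,7: same thread (B). No race.
First conflict at steps 2,3.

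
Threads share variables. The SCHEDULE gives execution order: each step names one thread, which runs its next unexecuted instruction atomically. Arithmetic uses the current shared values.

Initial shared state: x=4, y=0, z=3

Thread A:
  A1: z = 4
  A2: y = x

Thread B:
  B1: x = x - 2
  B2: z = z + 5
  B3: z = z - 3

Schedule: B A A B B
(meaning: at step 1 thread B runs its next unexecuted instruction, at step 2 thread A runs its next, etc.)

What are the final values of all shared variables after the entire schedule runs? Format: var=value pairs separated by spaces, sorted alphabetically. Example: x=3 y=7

Step 1: thread B executes B1 (x = x - 2). Shared: x=2 y=0 z=3. PCs: A@0 B@1
Step 2: thread A executes A1 (z = 4). Shared: x=2 y=0 z=4. PCs: A@1 B@1
Step 3: thread A executes A2 (y = x). Shared: x=2 y=2 z=4. PCs: A@2 B@1
Step 4: thread B executes B2 (z = z + 5). Shared: x=2 y=2 z=9. PCs: A@2 B@2
Step 5: thread B executes B3 (z = z - 3). Shared: x=2 y=2 z=6. PCs: A@2 B@3

Answer: x=2 y=2 z=6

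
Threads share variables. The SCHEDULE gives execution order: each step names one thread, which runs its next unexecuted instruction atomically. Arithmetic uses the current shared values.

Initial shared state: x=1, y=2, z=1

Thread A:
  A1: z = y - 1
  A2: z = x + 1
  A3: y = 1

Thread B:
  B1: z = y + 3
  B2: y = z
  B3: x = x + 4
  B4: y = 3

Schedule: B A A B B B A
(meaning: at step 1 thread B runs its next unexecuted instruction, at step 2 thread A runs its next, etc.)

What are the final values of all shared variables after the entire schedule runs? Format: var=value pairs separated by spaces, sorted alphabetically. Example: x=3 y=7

Step 1: thread B executes B1 (z = y + 3). Shared: x=1 y=2 z=5. PCs: A@0 B@1
Step 2: thread A executes A1 (z = y - 1). Shared: x=1 y=2 z=1. PCs: A@1 B@1
Step 3: thread A executes A2 (z = x + 1). Shared: x=1 y=2 z=2. PCs: A@2 B@1
Step 4: thread B executes B2 (y = z). Shared: x=1 y=2 z=2. PCs: A@2 B@2
Step 5: thread B executes B3 (x = x + 4). Shared: x=5 y=2 z=2. PCs: A@2 B@3
Step 6: thread B executes B4 (y = 3). Shared: x=5 y=3 z=2. PCs: A@2 B@4
Step 7: thread A executes A3 (y = 1). Shared: x=5 y=1 z=2. PCs: A@3 B@4

Answer: x=5 y=1 z=2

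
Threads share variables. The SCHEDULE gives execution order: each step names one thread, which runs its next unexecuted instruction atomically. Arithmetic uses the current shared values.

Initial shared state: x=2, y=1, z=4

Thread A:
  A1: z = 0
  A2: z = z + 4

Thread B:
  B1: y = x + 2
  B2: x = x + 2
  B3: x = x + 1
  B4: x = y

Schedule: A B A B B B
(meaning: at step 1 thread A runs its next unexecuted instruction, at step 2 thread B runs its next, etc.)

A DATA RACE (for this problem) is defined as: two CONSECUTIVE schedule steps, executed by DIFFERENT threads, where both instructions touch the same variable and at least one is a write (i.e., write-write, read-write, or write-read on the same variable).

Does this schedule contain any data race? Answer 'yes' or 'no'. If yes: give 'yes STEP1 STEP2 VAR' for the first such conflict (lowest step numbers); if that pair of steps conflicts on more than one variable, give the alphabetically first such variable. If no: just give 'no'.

Steps 1,2: A(r=-,w=z) vs B(r=x,w=y). No conflict.
Steps 2,3: B(r=x,w=y) vs A(r=z,w=z). No conflict.
Steps 3,4: A(r=z,w=z) vs B(r=x,w=x). No conflict.
Steps 4,5: same thread (B). No race.
Steps 5,6: same thread (B). No race.

Answer: no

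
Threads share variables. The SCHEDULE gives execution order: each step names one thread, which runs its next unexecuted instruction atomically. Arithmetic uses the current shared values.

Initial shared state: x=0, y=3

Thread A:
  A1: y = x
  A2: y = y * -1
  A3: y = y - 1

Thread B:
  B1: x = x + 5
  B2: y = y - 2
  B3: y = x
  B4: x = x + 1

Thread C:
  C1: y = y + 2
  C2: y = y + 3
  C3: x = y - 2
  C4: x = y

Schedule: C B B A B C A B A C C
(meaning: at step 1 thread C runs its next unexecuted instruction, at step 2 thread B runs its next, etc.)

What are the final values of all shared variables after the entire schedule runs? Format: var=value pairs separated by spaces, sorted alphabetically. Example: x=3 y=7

Step 1: thread C executes C1 (y = y + 2). Shared: x=0 y=5. PCs: A@0 B@0 C@1
Step 2: thread B executes B1 (x = x + 5). Shared: x=5 y=5. PCs: A@0 B@1 C@1
Step 3: thread B executes B2 (y = y - 2). Shared: x=5 y=3. PCs: A@0 B@2 C@1
Step 4: thread A executes A1 (y = x). Shared: x=5 y=5. PCs: A@1 B@2 C@1
Step 5: thread B executes B3 (y = x). Shared: x=5 y=5. PCs: A@1 B@3 C@1
Step 6: thread C executes C2 (y = y + 3). Shared: x=5 y=8. PCs: A@1 B@3 C@2
Step 7: thread A executes A2 (y = y * -1). Shared: x=5 y=-8. PCs: A@2 B@3 C@2
Step 8: thread B executes B4 (x = x + 1). Shared: x=6 y=-8. PCs: A@2 B@4 C@2
Step 9: thread A executes A3 (y = y - 1). Shared: x=6 y=-9. PCs: A@3 B@4 C@2
Step 10: thread C executes C3 (x = y - 2). Shared: x=-11 y=-9. PCs: A@3 B@4 C@3
Step 11: thread C executes C4 (x = y). Shared: x=-9 y=-9. PCs: A@3 B@4 C@4

Answer: x=-9 y=-9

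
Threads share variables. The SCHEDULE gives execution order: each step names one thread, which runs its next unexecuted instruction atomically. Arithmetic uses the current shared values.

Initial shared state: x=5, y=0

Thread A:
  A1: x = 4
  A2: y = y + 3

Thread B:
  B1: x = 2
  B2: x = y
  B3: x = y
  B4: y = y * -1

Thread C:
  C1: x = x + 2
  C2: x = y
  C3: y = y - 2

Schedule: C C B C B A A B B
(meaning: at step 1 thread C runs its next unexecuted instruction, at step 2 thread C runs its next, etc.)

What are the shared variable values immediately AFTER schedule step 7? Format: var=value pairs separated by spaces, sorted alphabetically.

Step 1: thread C executes C1 (x = x + 2). Shared: x=7 y=0. PCs: A@0 B@0 C@1
Step 2: thread C executes C2 (x = y). Shared: x=0 y=0. PCs: A@0 B@0 C@2
Step 3: thread B executes B1 (x = 2). Shared: x=2 y=0. PCs: A@0 B@1 C@2
Step 4: thread C executes C3 (y = y - 2). Shared: x=2 y=-2. PCs: A@0 B@1 C@3
Step 5: thread B executes B2 (x = y). Shared: x=-2 y=-2. PCs: A@0 B@2 C@3
Step 6: thread A executes A1 (x = 4). Shared: x=4 y=-2. PCs: A@1 B@2 C@3
Step 7: thread A executes A2 (y = y + 3). Shared: x=4 y=1. PCs: A@2 B@2 C@3

Answer: x=4 y=1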